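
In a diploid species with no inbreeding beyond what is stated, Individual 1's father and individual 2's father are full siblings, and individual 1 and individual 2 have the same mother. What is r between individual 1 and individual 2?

0.375

With two independent routes of shared ancestry, r is the sum of the two contributions.
Individual 1 and individual 2 are related in two ways: first cousins through their fathers (r = 1/8) and half-sibs through their shared mother (r = 1/4).
r = 1/8 + 1/4 = 3/8 = 0.375.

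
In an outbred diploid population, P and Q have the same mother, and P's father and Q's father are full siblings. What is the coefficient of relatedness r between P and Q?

0.375

Relatedness sums over independent paths through distinct common ancestors.
P and Q are related in two ways: half-sibs through their shared mother (r = 1/4) and first cousins through their fathers (r = 1/8).
r = 1/4 + 1/8 = 3/8 = 0.375.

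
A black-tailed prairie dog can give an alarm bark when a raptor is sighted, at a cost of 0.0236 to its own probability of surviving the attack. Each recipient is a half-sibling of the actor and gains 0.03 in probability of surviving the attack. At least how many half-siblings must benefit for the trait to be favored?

r to a half-sibling = 0.25 (half-sibs share one parent — one path of length 2: r = (1/2)^2 = 1/4).
Hamilton's rule: n·r·B > C  ⇒  n > C/(r·B) = 0.0236/(0.25·0.03) = 3.147.
The smallest integer exceeding 3.147 is 4.

4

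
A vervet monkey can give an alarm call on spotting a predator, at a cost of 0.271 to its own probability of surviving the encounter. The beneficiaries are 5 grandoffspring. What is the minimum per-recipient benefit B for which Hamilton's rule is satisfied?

0.2168

r to a grandoffspring = 1/4 (two parent–offspring links: r = (1/2)^2 = 1/4).
Hamilton's rule with n recipients of equal r: n·r·B > C, so B > C/(n·r) = 0.271/(5·0.25) = 0.2168.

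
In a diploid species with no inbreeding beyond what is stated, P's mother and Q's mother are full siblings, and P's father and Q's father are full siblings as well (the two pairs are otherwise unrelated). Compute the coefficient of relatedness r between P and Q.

Independent pedigree routes through distinct common ancestors add.
P and Q are related in two ways: first cousins through their mothers (r = 1/8) and first cousins through their fathers (r = 1/8) — i.e. double first cousins.
r = 1/8 + 1/8 = 0.25.

0.25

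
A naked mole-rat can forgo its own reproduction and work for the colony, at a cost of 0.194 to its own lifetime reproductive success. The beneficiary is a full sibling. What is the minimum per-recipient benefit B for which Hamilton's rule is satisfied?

r to a full sibling = 1/2 (full sibs share both parents — two paths of length 2: r = 2·(1/2)^2 = 1/2).
Hamilton's rule with n recipients of equal r: n·r·B > C, so B > C/(n·r) = 0.194/(1·0.5) = 0.388.

0.388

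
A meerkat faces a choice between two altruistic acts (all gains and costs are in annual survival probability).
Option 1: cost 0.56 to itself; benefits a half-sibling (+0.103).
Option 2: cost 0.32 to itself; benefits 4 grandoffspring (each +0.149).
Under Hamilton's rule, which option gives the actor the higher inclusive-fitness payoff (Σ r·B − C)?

Option 1: r to a half-sibling = 0.25.
Option 1: Σ r·B − C = (1·0.25·0.103) − 0.56 = -0.53425.
Option 2: r to a grandoffspring = 0.25.
Option 2: Σ r·B − C = (4·0.25·0.149) − 0.32 = -0.171.
Option 2 has the higher net inclusive-fitness payoff.

Option 2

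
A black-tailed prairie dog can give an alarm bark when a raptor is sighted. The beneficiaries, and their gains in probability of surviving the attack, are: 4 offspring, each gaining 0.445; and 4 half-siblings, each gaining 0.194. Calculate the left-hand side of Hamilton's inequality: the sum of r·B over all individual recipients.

1.084

r to an offspring = 0.5 (one parent–offspring link: r = (1/2)^1 = 1/2).
r to a half-sibling = 0.25 (half-sibs share one parent — one path of length 2: r = (1/2)^2 = 1/4).
Summing one r·B term per recipient: 4·0.5·0.445 + 4·0.25·0.194 = 1.084.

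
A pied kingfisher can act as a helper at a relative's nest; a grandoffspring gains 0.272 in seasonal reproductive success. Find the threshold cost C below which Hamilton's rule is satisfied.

r to a grandoffspring = 0.25 (two parent–offspring links: r = (1/2)^2 = 1/4).
Hamilton's rule: n·r·B > C, so the trait is favored while C < n·r·B = 1·0.25·0.272 = 0.068.

0.068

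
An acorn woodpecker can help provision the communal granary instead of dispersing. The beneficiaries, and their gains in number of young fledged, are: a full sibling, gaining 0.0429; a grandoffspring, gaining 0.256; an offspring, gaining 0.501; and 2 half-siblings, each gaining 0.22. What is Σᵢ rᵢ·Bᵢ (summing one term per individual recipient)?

0.44595

r to a full sibling = 1/2 (full sibs share both parents — two paths of length 2: r = 2·(1/2)^2 = 1/2).
r to a grandoffspring = 0.25 (two parent–offspring links: r = (1/2)^2 = 1/4).
r to an offspring = 1/2 (one parent–offspring link: r = (1/2)^1 = 1/2).
r to a half-sibling = 1/4 (half-sibs share one parent — one path of length 2: r = (1/2)^2 = 1/4).
Summing one r·B term per recipient: 1·0.5·0.0429 + 1·0.25·0.256 + 1·0.5·0.501 + 2·0.25·0.22 = 0.44595.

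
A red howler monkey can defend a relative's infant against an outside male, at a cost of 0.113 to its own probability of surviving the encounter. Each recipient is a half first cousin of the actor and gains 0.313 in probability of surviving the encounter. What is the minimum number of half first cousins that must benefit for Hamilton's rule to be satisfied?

r to a half first cousin = 0.0625 (half first cousins share one grandparent — one path of length 4: r = (1/2)^4 = 1/16).
Hamilton's rule: n·r·B > C  ⇒  n > C/(r·B) = 0.113/(0.0625·0.313) = 5.776.
The smallest integer exceeding 5.776 is 6.

6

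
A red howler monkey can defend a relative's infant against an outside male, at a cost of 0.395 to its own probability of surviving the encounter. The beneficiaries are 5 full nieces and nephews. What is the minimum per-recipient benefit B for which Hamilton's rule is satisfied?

r to a full niece or nephew = 0.25 (full aunt/uncle↔niece/nephew: two paths of length 3 through the shared grandparent pair: r = 2·(1/2)^3 = 1/4).
Hamilton's rule with n recipients of equal r: n·r·B > C, so B > C/(n·r) = 0.395/(5·0.25) = 0.316.

0.316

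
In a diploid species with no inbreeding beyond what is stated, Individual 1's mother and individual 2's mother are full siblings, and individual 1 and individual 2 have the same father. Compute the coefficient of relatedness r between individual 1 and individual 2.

0.375

Relatedness sums over independent paths through distinct common ancestors.
Individual 1 and individual 2 are related in two ways: first cousins through their mothers (r = 1/8) and half-sibs through their shared father (r = 1/4).
r = 1/8 + 1/4 = 0.375.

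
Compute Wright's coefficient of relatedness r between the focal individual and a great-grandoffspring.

Three parent–offspring links: r = (1/2)^3 = 1/8.

0.125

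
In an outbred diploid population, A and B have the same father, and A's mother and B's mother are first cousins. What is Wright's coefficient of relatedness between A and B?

0.28125

Relatedness sums over independent paths through distinct common ancestors.
A and B are related in two ways: half-sibs through their shared father (r = 1/4) and second cousins through their mothers (r = 1/32).
r = 1/4 + 1/32 = 9/32 = 0.28125.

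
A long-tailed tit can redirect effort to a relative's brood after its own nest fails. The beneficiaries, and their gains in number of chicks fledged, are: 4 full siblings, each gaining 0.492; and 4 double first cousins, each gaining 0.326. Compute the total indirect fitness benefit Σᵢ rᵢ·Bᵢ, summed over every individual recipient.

r to a full sibling = 1/2 (full sibs share both parents — two paths of length 2: r = 2·(1/2)^2 = 1/2).
r to a double first cousin = 1/4 (double first cousins share both grandparent pairs — four paths of length 4: r = 4·(1/2)^4 = 1/4).
Summing one r·B term per recipient: 4·0.5·0.492 + 4·0.25·0.326 = 1.31.

1.31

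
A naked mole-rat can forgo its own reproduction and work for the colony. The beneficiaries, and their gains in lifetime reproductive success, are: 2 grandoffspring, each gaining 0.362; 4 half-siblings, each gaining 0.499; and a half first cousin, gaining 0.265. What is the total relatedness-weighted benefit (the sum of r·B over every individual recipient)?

r to a grandoffspring = 1/4 (two parent–offspring links: r = (1/2)^2 = 1/4).
r to a half-sibling = 1/4 (half-sibs share one parent — one path of length 2: r = (1/2)^2 = 1/4).
r to a half first cousin = 0.0625 (half first cousins share one grandparent — one path of length 4: r = (1/2)^4 = 1/16).
Summing one r·B term per recipient: 2·0.25·0.362 + 4·0.25·0.499 + 1·0.0625·0.265 = 0.6965625.

0.6965625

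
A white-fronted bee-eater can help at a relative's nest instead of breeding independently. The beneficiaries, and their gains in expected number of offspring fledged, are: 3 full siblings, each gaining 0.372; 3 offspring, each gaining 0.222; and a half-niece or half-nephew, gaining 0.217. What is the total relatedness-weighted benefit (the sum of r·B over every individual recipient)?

r to a full sibling = 1/2 (full sibs share both parents — two paths of length 2: r = 2·(1/2)^2 = 1/2).
r to an offspring = 0.5 (one parent–offspring link: r = (1/2)^1 = 1/2).
r to a half-niece or half-nephew = 1/8 (half-aunt/uncle↔niece/nephew: one path of length 3: r = (1/2)^3 = 1/8).
Summing one r·B term per recipient: 3·0.5·0.372 + 3·0.5·0.222 + 1·0.125·0.217 = 0.918125.

0.918125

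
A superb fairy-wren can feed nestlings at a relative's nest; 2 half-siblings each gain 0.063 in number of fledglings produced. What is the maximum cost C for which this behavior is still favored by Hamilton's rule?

r to a half-sibling = 1/4 (half-sibs share one parent — one path of length 2: r = (1/2)^2 = 1/4).
Hamilton's rule: n·r·B > C, so the trait is favored while C < n·r·B = 2·0.25·0.063 = 0.0315.

0.0315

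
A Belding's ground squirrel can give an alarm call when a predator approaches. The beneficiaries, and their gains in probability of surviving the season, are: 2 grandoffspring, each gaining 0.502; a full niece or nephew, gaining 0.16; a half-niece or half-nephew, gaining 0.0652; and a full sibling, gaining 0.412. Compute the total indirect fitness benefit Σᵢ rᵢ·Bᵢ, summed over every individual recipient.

0.50515

r to a grandoffspring = 1/4 (two parent–offspring links: r = (1/2)^2 = 1/4).
r to a full niece or nephew = 0.25 (full aunt/uncle↔niece/nephew: two paths of length 3 through the shared grandparent pair: r = 2·(1/2)^3 = 1/4).
r to a half-niece or half-nephew = 0.125 (half-aunt/uncle↔niece/nephew: one path of length 3: r = (1/2)^3 = 1/8).
r to a full sibling = 0.5 (full sibs share both parents — two paths of length 2: r = 2·(1/2)^2 = 1/2).
Summing one r·B term per recipient: 2·0.25·0.502 + 1·0.25·0.16 + 1·0.125·0.0652 + 1·0.5·0.412 = 0.50515.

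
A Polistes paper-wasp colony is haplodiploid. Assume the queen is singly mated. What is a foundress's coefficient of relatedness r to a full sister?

0.75

Haplodiploid full sisters inherit their father's entire haploid genome identically (contributing 1/2) and on average half of their mother's contribution (1/2 · 1/2 = 1/4); r = 1/2 + 1/4 = 3/4.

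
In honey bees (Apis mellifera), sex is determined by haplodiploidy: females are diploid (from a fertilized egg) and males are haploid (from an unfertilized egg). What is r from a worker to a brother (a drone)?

Her haploid brother carries none of their father's genes and a random half of their mother's genome; that half matches the maternal half of her own genome with probability 1/2: r = 1/2 · 1/2 = 1/4.

0.25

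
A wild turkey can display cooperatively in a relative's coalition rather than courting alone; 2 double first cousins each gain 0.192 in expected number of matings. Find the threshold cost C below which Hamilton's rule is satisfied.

r to a double first cousin = 0.25 (double first cousins share both grandparent pairs — four paths of length 4: r = 4·(1/2)^4 = 1/4).
Hamilton's rule: n·r·B > C, so the trait is favored while C < n·r·B = 2·0.25·0.192 = 0.096.

0.096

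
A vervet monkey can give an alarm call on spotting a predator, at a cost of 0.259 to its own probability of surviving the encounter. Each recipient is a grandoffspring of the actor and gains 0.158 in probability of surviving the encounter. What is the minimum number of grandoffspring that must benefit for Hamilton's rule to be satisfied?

7

r to a grandoffspring = 0.25 (two parent–offspring links: r = (1/2)^2 = 1/4).
Hamilton's rule: n·r·B > C  ⇒  n > C/(r·B) = 0.259/(0.25·0.158) = 6.557.
The smallest integer exceeding 6.557 is 7.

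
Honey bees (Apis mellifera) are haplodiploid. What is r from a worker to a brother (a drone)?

Her haploid brother carries none of their father's genes and a random half of their mother's genome; that half matches the maternal half of her own genome with probability 1/2: r = 1/2 · 1/2 = 1/4.

0.25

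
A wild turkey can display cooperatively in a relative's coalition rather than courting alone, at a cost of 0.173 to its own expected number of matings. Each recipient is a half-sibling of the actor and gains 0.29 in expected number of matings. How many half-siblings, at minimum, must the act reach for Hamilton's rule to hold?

r to a half-sibling = 0.25 (half-sibs share one parent — one path of length 2: r = (1/2)^2 = 1/4).
Hamilton's rule: n·r·B > C  ⇒  n > C/(r·B) = 0.173/(0.25·0.29) = 2.386.
The smallest integer exceeding 2.386 is 3.

3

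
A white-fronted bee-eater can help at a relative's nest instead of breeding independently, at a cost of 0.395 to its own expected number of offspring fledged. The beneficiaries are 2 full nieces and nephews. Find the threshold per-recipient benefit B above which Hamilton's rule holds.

0.79

r to a full niece or nephew = 1/4 (full aunt/uncle↔niece/nephew: two paths of length 3 through the shared grandparent pair: r = 2·(1/2)^3 = 1/4).
Hamilton's rule with n recipients of equal r: n·r·B > C, so B > C/(n·r) = 0.395/(2·0.25) = 0.79.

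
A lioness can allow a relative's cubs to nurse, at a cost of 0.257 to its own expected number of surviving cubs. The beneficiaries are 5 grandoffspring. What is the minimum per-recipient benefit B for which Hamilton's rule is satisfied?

r to a grandoffspring = 0.25 (two parent–offspring links: r = (1/2)^2 = 1/4).
Hamilton's rule with n recipients of equal r: n·r·B > C, so B > C/(n·r) = 0.257/(5·0.25) = 0.2056.

0.2056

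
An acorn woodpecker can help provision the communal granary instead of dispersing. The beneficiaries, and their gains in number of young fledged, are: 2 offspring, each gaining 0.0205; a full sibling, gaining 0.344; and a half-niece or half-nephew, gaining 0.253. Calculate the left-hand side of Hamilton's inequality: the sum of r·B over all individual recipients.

0.224125

r to an offspring = 0.5 (one parent–offspring link: r = (1/2)^1 = 1/2).
r to a full sibling = 0.5 (full sibs share both parents — two paths of length 2: r = 2·(1/2)^2 = 1/2).
r to a half-niece or half-nephew = 1/8 (half-aunt/uncle↔niece/nephew: one path of length 3: r = (1/2)^3 = 1/8).
Summing one r·B term per recipient: 2·0.5·0.0205 + 1·0.5·0.344 + 1·0.125·0.253 = 0.224125.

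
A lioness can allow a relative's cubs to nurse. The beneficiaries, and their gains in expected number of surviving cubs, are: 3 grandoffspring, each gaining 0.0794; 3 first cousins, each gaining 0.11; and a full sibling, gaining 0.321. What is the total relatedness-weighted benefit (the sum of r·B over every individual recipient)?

0.2613

r to a grandoffspring = 0.25 (two parent–offspring links: r = (1/2)^2 = 1/4).
r to a first cousin = 1/8 (first cousins share one grandparent pair — two paths of length 4: r = 2·(1/2)^4 = 1/8).
r to a full sibling = 0.5 (full sibs share both parents — two paths of length 2: r = 2·(1/2)^2 = 1/2).
Summing one r·B term per recipient: 3·0.25·0.0794 + 3·0.125·0.11 + 1·0.5·0.321 = 0.2613.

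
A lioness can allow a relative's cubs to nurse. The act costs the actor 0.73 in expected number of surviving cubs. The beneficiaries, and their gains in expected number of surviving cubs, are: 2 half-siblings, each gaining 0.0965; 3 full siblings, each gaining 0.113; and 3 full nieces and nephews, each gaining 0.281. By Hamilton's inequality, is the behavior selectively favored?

No

Hamilton's rule: the trait is favored when the sum of r·B over every recipient exceeds the actor's cost C.
r to a half-sibling = 0.25 (half-sibs share one parent — one path of length 2: r = (1/2)^2 = 1/4).
r to a full sibling = 0.5 (full sibs share both parents — two paths of length 2: r = 2·(1/2)^2 = 1/2).
r to a full niece or nephew = 0.25 (full aunt/uncle↔niece/nephew: two paths of length 3 through the shared grandparent pair: r = 2·(1/2)^3 = 1/4).
Summing one r·B term per recipient: 2·0.25·0.0965 + 3·0.5·0.113 + 3·0.25·0.281 = 0.4285.
0.4285 < 0.73: the indirect benefit is less than the cost.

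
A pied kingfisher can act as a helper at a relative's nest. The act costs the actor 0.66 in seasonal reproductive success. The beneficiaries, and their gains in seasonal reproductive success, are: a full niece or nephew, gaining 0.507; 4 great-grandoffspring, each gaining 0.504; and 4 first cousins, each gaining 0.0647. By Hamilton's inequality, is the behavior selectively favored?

Hamilton's rule: the trait is favored when the sum of r·B over every recipient exceeds the actor's cost C.
r to a full niece or nephew = 0.25 (full aunt/uncle↔niece/nephew: two paths of length 3 through the shared grandparent pair: r = 2·(1/2)^3 = 1/4).
r to a great-grandoffspring = 1/8 (three parent–offspring links: r = (1/2)^3 = 1/8).
r to a first cousin = 0.125 (first cousins share one grandparent pair — two paths of length 4: r = 2·(1/2)^4 = 1/8).
Summing one r·B term per recipient: 1·0.25·0.507 + 4·0.125·0.504 + 4·0.125·0.0647 = 0.4111.
0.4111 < 0.66: the indirect benefit is less than the cost.

No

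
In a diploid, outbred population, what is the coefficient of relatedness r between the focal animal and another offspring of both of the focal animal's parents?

Each parent–offspring link contributes a factor of 1/2, and independent paths through distinct common ancestors add.
Full sibs share both parents — two paths of length 2: r = 2·(1/2)^2 = 1/2.

0.5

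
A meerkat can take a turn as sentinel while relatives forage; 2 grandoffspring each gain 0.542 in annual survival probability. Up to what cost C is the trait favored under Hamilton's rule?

0.271

r to a grandoffspring = 0.25 (two parent–offspring links: r = (1/2)^2 = 1/4).
Hamilton's rule: n·r·B > C, so the trait is favored while C < n·r·B = 2·0.25·0.542 = 0.271.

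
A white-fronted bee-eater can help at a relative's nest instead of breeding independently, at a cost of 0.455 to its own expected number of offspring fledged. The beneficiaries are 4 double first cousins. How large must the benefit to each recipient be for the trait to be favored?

r to a double first cousin = 1/4 (double first cousins share both grandparent pairs — four paths of length 4: r = 4·(1/2)^4 = 1/4).
Hamilton's rule with n recipients of equal r: n·r·B > C, so B > C/(n·r) = 0.455/(4·0.25) = 0.455.

0.455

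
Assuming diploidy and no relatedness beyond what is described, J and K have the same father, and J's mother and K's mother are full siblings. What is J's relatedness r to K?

Wright's path rule: contributions from independent ancestry routes add.
J and K are related in two ways: half-sibs through their shared father (r = 1/4) and first cousins through their mothers (r = 1/8).
r = 1/4 + 1/8 = 3/8 = 0.375.

0.375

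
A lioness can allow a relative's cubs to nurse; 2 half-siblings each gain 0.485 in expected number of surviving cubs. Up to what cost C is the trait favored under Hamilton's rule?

0.2425

r to a half-sibling = 0.25 (half-sibs share one parent — one path of length 2: r = (1/2)^2 = 1/4).
Hamilton's rule: n·r·B > C, so the trait is favored while C < n·r·B = 2·0.25·0.485 = 0.2425.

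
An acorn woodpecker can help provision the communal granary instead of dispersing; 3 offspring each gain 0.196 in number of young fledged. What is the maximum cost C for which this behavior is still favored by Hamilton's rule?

r to an offspring = 1/2 (one parent–offspring link: r = (1/2)^1 = 1/2).
Hamilton's rule: n·r·B > C, so the trait is favored while C < n·r·B = 3·0.5·0.196 = 0.294.

0.294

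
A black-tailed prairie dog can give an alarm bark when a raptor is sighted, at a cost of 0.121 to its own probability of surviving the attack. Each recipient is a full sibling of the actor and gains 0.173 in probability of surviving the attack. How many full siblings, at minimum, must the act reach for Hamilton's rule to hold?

2

r to a full sibling = 1/2 (full sibs share both parents — two paths of length 2: r = 2·(1/2)^2 = 1/2).
Hamilton's rule: n·r·B > C  ⇒  n > C/(r·B) = 0.121/(0.5·0.173) = 1.399.
The smallest integer exceeding 1.399 is 2.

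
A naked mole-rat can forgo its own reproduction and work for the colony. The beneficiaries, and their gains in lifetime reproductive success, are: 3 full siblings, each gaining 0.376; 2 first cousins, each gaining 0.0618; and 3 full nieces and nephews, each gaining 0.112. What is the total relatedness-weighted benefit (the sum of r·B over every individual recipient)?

r to a full sibling = 1/2 (full sibs share both parents — two paths of length 2: r = 2·(1/2)^2 = 1/2).
r to a first cousin = 1/8 (first cousins share one grandparent pair — two paths of length 4: r = 2·(1/2)^4 = 1/8).
r to a full niece or nephew = 1/4 (full aunt/uncle↔niece/nephew: two paths of length 3 through the shared grandparent pair: r = 2·(1/2)^3 = 1/4).
Summing one r·B term per recipient: 3·0.5·0.376 + 2·0.125·0.0618 + 3·0.25·0.112 = 0.66345.

0.66345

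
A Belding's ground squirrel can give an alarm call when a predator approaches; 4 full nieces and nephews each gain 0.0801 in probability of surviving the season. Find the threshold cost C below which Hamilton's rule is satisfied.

r to a full niece or nephew = 0.25 (full aunt/uncle↔niece/nephew: two paths of length 3 through the shared grandparent pair: r = 2·(1/2)^3 = 1/4).
Hamilton's rule: n·r·B > C, so the trait is favored while C < n·r·B = 4·0.25·0.0801 = 0.0801.

0.0801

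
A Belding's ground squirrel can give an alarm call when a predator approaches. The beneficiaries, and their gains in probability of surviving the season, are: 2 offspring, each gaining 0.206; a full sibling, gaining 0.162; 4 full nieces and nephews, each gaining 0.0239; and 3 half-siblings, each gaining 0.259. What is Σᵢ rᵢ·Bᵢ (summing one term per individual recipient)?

r to an offspring = 0.5 (one parent–offspring link: r = (1/2)^1 = 1/2).
r to a full sibling = 1/2 (full sibs share both parents — two paths of length 2: r = 2·(1/2)^2 = 1/2).
r to a full niece or nephew = 0.25 (full aunt/uncle↔niece/nephew: two paths of length 3 through the shared grandparent pair: r = 2·(1/2)^3 = 1/4).
r to a half-sibling = 1/4 (half-sibs share one parent — one path of length 2: r = (1/2)^2 = 1/4).
Summing one r·B term per recipient: 2·0.5·0.206 + 1·0.5·0.162 + 4·0.25·0.0239 + 3·0.25·0.259 = 0.50515.

0.50515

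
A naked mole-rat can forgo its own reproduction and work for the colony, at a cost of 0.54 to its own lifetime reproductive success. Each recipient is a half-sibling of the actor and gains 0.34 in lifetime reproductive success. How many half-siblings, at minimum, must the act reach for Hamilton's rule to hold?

7

r to a half-sibling = 1/4 (half-sibs share one parent — one path of length 2: r = (1/2)^2 = 1/4).
Hamilton's rule: n·r·B > C  ⇒  n > C/(r·B) = 0.54/(0.25·0.34) = 6.353.
The smallest integer exceeding 6.353 is 7.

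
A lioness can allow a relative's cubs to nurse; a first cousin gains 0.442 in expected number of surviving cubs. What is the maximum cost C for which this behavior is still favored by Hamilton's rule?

0.05525

r to a first cousin = 0.125 (first cousins share one grandparent pair — two paths of length 4: r = 2·(1/2)^4 = 1/8).
Hamilton's rule: n·r·B > C, so the trait is favored while C < n·r·B = 1·0.125·0.442 = 0.05525.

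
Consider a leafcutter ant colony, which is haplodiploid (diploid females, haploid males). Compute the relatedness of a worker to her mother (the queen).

One meiotic link between diploid queen and diploid daughter: r = 1/2.

0.5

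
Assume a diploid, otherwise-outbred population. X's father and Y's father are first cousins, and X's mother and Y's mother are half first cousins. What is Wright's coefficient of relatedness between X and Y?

0.046875

Wright's path rule: contributions from independent ancestry routes add.
X and Y are related in two ways: second cousins through their fathers (r = 1/32) and half second cousins through their mothers (r = 1/64).
r = 1/32 + 1/64 = 0.046875.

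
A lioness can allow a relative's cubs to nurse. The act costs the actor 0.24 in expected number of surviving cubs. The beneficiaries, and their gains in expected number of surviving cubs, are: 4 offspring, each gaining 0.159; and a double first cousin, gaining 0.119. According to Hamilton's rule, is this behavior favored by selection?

Yes

Hamilton's rule: the trait is favored when the sum of r·B over every recipient exceeds the actor's cost C.
r to an offspring = 0.5 (one parent–offspring link: r = (1/2)^1 = 1/2).
r to a double first cousin = 0.25 (double first cousins share both grandparent pairs — four paths of length 4: r = 4·(1/2)^4 = 1/4).
Summing one r·B term per recipient: 4·0.5·0.159 + 1·0.25·0.119 = 0.34775.
0.34775 > 0.24: the indirect benefit exceeds the cost.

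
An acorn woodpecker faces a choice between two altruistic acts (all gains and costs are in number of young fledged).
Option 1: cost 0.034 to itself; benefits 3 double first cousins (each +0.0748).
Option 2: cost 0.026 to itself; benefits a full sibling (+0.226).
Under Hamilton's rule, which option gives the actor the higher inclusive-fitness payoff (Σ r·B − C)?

Option 2

Option 1: r to a double first cousin = 0.25.
Option 1: Σ r·B − C = (3·0.25·0.0748) − 0.034 = 0.0221.
Option 2: r to a full sibling = 0.5.
Option 2: Σ r·B − C = (1·0.5·0.226) − 0.026 = 0.087.
Option 2 has the higher net inclusive-fitness payoff.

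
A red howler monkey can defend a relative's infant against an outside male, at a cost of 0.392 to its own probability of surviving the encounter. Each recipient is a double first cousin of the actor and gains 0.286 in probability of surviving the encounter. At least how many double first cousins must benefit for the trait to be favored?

r to a double first cousin = 1/4 (double first cousins share both grandparent pairs — four paths of length 4: r = 4·(1/2)^4 = 1/4).
Hamilton's rule: n·r·B > C  ⇒  n > C/(r·B) = 0.392/(0.25·0.286) = 5.483.
The smallest integer exceeding 5.483 is 6.

6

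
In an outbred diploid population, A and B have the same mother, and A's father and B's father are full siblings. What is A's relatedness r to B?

Relatedness sums over independent paths through distinct common ancestors.
A and B are related in two ways: half-sibs through their shared mother (r = 1/4) and first cousins through their fathers (r = 1/8).
r = 1/4 + 1/8 = 0.375.

0.375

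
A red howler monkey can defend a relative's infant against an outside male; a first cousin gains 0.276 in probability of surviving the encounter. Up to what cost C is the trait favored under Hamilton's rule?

r to a first cousin = 0.125 (first cousins share one grandparent pair — two paths of length 4: r = 2·(1/2)^4 = 1/8).
Hamilton's rule: n·r·B > C, so the trait is favored while C < n·r·B = 1·0.125·0.276 = 0.0345.

0.0345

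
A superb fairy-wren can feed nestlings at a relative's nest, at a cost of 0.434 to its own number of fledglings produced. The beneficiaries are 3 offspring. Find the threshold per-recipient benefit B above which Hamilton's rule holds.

r to an offspring = 0.5 (one parent–offspring link: r = (1/2)^1 = 1/2).
Hamilton's rule with n recipients of equal r: n·r·B > C, so B > C/(n·r) = 0.434/(3·0.5) = 0.2893.

0.2893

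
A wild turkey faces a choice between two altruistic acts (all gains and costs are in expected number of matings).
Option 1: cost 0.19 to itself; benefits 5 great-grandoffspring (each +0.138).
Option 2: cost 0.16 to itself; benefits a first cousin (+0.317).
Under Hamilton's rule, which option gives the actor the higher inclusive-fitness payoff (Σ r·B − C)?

Option 1: r to a great-grandoffspring = 0.125.
Option 1: Σ r·B − C = (5·0.125·0.138) − 0.19 = -0.10375.
Option 2: r to a first cousin = 0.125.
Option 2: Σ r·B − C = (1·0.125·0.317) − 0.16 = -0.120375.
Option 1 has the higher net inclusive-fitness payoff.

Option 1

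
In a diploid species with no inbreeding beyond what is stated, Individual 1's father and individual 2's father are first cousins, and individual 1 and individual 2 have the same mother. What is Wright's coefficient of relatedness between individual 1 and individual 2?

Wright's path rule: contributions from independent ancestry routes add.
Individual 1 and individual 2 are related in two ways: second cousins through their fathers (r = 1/32) and half-sibs through their shared mother (r = 1/4).
r = 1/32 + 1/4 = 0.28125.

0.28125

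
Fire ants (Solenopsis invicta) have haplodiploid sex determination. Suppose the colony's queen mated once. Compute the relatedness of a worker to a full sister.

0.75

Haplodiploid full sisters inherit their father's entire haploid genome identically (contributing 1/2) and on average half of their mother's contribution (1/2 · 1/2 = 1/4); r = 1/2 + 1/4 = 3/4.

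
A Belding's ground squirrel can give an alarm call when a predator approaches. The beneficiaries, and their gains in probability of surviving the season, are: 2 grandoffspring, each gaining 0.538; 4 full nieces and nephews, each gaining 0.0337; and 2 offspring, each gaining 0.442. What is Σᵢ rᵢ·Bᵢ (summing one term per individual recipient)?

r to a grandoffspring = 0.25 (two parent–offspring links: r = (1/2)^2 = 1/4).
r to a full niece or nephew = 0.25 (full aunt/uncle↔niece/nephew: two paths of length 3 through the shared grandparent pair: r = 2·(1/2)^3 = 1/4).
r to an offspring = 1/2 (one parent–offspring link: r = (1/2)^1 = 1/2).
Summing one r·B term per recipient: 2·0.25·0.538 + 4·0.25·0.0337 + 2·0.5·0.442 = 0.7447.

0.7447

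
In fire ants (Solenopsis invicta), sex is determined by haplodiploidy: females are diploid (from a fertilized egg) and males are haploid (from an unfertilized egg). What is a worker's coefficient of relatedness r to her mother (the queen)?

0.5

One meiotic link between diploid queen and diploid daughter: r = 1/2.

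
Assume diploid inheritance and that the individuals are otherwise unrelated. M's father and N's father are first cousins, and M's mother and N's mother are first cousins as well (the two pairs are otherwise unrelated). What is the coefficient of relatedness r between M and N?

Independent pedigree routes through distinct common ancestors add.
M and N are related in two ways: second cousins through their fathers (r = 1/32) and second cousins through their mothers (r = 1/32).
r = 1/32 + 1/32 = 1/16 = 0.0625.

0.0625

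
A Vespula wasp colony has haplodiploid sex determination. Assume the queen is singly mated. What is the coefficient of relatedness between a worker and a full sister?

0.75

Haplodiploid full sisters inherit their father's entire haploid genome identically (contributing 1/2) and on average half of their mother's contribution (1/2 · 1/2 = 1/4); r = 1/2 + 1/4 = 3/4.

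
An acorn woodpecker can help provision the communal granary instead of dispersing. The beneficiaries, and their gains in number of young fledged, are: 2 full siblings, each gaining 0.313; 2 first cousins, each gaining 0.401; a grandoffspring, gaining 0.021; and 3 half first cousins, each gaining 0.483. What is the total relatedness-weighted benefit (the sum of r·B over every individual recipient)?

0.5090625

r to a full sibling = 1/2 (full sibs share both parents — two paths of length 2: r = 2·(1/2)^2 = 1/2).
r to a first cousin = 1/8 (first cousins share one grandparent pair — two paths of length 4: r = 2·(1/2)^4 = 1/8).
r to a grandoffspring = 0.25 (two parent–offspring links: r = (1/2)^2 = 1/4).
r to a half first cousin = 1/16 (half first cousins share one grandparent — one path of length 4: r = (1/2)^4 = 1/16).
Summing one r·B term per recipient: 2·0.5·0.313 + 2·0.125·0.401 + 1·0.25·0.021 + 3·0.0625·0.483 = 0.5090625.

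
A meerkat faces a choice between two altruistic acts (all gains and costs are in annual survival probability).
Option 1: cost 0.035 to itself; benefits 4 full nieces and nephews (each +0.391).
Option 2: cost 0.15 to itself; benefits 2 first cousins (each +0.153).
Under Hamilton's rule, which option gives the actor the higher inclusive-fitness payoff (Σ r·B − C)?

Option 1

Option 1: r to a full niece or nephew = 0.25.
Option 1: Σ r·B − C = (4·0.25·0.391) − 0.035 = 0.356.
Option 2: r to a first cousin = 0.125.
Option 2: Σ r·B − C = (2·0.125·0.153) − 0.15 = -0.11175.
Option 1 has the higher net inclusive-fitness payoff.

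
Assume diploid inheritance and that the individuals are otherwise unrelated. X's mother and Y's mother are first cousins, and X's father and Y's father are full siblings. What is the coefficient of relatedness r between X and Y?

0.15625

Independent pedigree routes through distinct common ancestors add.
X and Y are related in two ways: second cousins through their mothers (r = 1/32) and first cousins through their fathers (r = 1/8).
r = 1/32 + 1/8 = 5/32 = 0.15625.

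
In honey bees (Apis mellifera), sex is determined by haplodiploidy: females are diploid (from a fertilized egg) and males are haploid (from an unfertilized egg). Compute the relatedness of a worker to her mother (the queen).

0.5

One meiotic link between diploid queen and diploid daughter: r = 1/2.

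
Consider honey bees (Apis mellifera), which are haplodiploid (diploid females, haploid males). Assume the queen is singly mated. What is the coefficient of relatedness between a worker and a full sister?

Haplodiploid full sisters inherit their father's entire haploid genome identically (contributing 1/2) and on average half of their mother's contribution (1/2 · 1/2 = 1/4); r = 1/2 + 1/4 = 3/4.

0.75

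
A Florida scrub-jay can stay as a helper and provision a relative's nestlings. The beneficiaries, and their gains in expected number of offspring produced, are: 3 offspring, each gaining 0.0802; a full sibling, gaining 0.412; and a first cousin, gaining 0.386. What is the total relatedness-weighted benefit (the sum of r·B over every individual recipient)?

0.37455

r to an offspring = 0.5 (one parent–offspring link: r = (1/2)^1 = 1/2).
r to a full sibling = 0.5 (full sibs share both parents — two paths of length 2: r = 2·(1/2)^2 = 1/2).
r to a first cousin = 0.125 (first cousins share one grandparent pair — two paths of length 4: r = 2·(1/2)^4 = 1/8).
Summing one r·B term per recipient: 3·0.5·0.0802 + 1·0.5·0.412 + 1·0.125·0.386 = 0.37455.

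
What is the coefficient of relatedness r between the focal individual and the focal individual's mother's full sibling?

0.25

Each parent–offspring link contributes a factor of 1/2, and independent paths through distinct common ancestors add.
Full aunt/uncle↔niece/nephew: two paths of length 3 through the shared grandparent pair: r = 2·(1/2)^3 = 1/4.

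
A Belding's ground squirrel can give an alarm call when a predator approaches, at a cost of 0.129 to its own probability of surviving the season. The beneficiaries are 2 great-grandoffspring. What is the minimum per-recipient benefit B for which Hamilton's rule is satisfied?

0.516

r to a great-grandoffspring = 0.125 (three parent–offspring links: r = (1/2)^3 = 1/8).
Hamilton's rule with n recipients of equal r: n·r·B > C, so B > C/(n·r) = 0.129/(2·0.125) = 0.516.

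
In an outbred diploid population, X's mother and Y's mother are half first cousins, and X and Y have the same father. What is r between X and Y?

Wright's path rule: contributions from independent ancestry routes add.
X and Y are related in two ways: half second cousins through their mothers (r = 1/64) and half-sibs through their shared father (r = 1/4).
r = 1/64 + 1/4 = 17/64 = 0.265625.

0.265625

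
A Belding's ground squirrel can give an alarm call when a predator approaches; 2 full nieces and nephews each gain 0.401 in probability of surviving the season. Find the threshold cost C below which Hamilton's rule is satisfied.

r to a full niece or nephew = 0.25 (full aunt/uncle↔niece/nephew: two paths of length 3 through the shared grandparent pair: r = 2·(1/2)^3 = 1/4).
Hamilton's rule: n·r·B > C, so the trait is favored while C < n·r·B = 2·0.25·0.401 = 0.2005.

0.2005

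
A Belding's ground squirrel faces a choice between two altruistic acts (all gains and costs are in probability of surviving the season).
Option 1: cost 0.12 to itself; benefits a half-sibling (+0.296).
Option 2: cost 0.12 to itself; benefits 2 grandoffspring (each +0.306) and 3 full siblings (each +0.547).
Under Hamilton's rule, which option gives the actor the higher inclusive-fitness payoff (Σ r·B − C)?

Option 2

Option 1: r to a half-sibling = 0.25.
Option 1: Σ r·B − C = (1·0.25·0.296) − 0.12 = -0.046.
Option 2: r to a grandoffspring = 0.25.
Option 2: r to a full sibling = 0.5.
Option 2: Σ r·B − C = (2·0.25·0.306 + 3·0.5·0.547) − 0.12 = 0.8535.
Option 2 has the higher net inclusive-fitness payoff.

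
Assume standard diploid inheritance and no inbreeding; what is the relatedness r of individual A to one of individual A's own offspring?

0.5

Each parent–offspring link contributes a factor of 1/2, and independent paths through distinct common ancestors add.
One parent–offspring link: r = (1/2)^1 = 1/2.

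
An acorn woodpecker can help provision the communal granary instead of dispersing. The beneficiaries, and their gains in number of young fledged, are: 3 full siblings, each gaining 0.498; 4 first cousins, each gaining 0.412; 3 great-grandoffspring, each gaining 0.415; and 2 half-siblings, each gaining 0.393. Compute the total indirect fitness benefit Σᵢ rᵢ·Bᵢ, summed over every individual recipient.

r to a full sibling = 1/2 (full sibs share both parents — two paths of length 2: r = 2·(1/2)^2 = 1/2).
r to a first cousin = 0.125 (first cousins share one grandparent pair — two paths of length 4: r = 2·(1/2)^4 = 1/8).
r to a great-grandoffspring = 1/8 (three parent–offspring links: r = (1/2)^3 = 1/8).
r to a half-sibling = 1/4 (half-sibs share one parent — one path of length 2: r = (1/2)^2 = 1/4).
Summing one r·B term per recipient: 3·0.5·0.498 + 4·0.125·0.412 + 3·0.125·0.415 + 2·0.25·0.393 = 1.305125.

1.305125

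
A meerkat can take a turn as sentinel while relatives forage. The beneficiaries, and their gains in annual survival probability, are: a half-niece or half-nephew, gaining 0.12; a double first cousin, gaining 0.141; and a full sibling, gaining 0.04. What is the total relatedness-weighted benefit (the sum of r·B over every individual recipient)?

0.07025

r to a half-niece or half-nephew = 1/8 (half-aunt/uncle↔niece/nephew: one path of length 3: r = (1/2)^3 = 1/8).
r to a double first cousin = 0.25 (double first cousins share both grandparent pairs — four paths of length 4: r = 4·(1/2)^4 = 1/4).
r to a full sibling = 1/2 (full sibs share both parents — two paths of length 2: r = 2·(1/2)^2 = 1/2).
Summing one r·B term per recipient: 1·0.125·0.12 + 1·0.25·0.141 + 1·0.5·0.04 = 0.07025.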